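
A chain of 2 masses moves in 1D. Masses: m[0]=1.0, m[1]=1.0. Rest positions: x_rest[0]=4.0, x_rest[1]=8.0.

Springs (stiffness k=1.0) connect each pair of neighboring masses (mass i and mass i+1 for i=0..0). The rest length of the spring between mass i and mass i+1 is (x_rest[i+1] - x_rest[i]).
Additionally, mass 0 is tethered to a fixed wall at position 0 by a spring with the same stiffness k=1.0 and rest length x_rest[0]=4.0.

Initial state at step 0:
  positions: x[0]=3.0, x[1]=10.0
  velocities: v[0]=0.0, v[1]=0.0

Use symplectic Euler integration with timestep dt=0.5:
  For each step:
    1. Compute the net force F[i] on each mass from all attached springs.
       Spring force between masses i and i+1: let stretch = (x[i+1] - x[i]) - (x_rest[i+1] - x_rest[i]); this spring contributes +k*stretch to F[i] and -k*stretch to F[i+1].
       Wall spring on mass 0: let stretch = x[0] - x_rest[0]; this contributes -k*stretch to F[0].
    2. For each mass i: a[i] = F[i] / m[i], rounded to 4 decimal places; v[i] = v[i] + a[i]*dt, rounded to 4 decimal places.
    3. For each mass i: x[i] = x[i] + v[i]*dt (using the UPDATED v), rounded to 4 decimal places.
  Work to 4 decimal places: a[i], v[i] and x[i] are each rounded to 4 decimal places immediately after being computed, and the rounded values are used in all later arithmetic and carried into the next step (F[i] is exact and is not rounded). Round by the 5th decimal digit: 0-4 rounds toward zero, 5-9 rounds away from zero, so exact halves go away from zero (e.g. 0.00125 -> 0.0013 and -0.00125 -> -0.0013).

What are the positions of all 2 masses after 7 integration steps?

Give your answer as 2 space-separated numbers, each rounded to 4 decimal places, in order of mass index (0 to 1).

Answer: 1.8027 8.3984

Derivation:
Step 0: x=[3.0000 10.0000] v=[0.0000 0.0000]
Step 1: x=[4.0000 9.2500] v=[2.0000 -1.5000]
Step 2: x=[5.3125 8.1875] v=[2.6250 -2.1250]
Step 3: x=[6.0157 7.4063] v=[1.4063 -1.5625]
Step 4: x=[5.5626 7.2774] v=[-0.9063 -0.2578]
Step 5: x=[4.1475 7.7198] v=[-2.8302 0.8848]
Step 6: x=[2.5886 8.2692] v=[-3.1178 1.0987]
Step 7: x=[1.8027 8.3984] v=[-1.5718 0.2584]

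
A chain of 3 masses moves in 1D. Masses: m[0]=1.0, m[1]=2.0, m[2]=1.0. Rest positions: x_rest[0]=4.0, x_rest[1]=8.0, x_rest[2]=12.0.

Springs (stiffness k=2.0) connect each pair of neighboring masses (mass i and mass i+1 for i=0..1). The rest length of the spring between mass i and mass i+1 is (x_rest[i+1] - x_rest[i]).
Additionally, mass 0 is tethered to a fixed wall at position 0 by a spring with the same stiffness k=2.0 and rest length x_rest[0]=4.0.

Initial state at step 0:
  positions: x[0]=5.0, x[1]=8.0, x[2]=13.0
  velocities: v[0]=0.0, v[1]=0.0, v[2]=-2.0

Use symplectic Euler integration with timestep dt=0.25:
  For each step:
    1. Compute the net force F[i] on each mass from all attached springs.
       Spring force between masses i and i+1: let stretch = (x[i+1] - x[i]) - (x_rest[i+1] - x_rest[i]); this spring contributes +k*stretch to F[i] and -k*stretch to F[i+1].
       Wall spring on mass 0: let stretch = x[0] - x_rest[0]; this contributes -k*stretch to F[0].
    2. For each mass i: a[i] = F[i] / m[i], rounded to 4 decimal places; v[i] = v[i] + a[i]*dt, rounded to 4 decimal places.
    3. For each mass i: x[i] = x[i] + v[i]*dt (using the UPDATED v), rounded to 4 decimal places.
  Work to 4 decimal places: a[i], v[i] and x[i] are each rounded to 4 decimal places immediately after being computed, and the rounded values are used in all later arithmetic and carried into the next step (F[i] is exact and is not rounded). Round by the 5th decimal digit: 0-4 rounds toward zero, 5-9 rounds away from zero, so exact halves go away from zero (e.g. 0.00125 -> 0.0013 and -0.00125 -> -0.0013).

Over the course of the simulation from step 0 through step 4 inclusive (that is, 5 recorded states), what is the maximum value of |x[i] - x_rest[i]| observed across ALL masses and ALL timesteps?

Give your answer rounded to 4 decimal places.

Step 0: x=[5.0000 8.0000 13.0000] v=[0.0000 0.0000 -2.0000]
Step 1: x=[4.7500 8.1250 12.3750] v=[-1.0000 0.5000 -2.5000]
Step 2: x=[4.3281 8.3047 11.7188] v=[-1.6875 0.7188 -2.6250]
Step 3: x=[3.8623 8.4493 11.1358] v=[-1.8633 0.5782 -2.3321]
Step 4: x=[3.4871 8.4751 10.7170] v=[-1.5010 0.1031 -1.6754]
Max displacement = 1.2830

Answer: 1.2830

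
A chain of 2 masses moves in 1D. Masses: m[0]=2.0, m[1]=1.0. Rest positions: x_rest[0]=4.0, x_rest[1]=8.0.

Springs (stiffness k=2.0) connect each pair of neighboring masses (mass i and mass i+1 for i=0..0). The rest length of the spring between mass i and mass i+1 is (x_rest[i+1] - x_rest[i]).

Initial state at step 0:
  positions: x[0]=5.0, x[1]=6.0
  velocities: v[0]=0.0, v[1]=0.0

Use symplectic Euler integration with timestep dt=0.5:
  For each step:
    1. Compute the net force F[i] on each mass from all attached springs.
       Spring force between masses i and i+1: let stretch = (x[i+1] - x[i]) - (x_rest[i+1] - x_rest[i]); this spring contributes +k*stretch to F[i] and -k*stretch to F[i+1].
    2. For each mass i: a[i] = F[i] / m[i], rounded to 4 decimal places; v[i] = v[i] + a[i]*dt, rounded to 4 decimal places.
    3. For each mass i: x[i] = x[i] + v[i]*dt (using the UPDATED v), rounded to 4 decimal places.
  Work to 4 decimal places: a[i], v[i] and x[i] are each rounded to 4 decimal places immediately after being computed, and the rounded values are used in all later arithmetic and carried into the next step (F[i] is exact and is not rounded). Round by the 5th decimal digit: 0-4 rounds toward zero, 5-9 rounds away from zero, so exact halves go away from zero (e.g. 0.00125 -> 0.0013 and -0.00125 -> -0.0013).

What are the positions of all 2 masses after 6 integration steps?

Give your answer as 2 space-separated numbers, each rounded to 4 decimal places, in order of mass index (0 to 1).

Answer: 4.9935 6.0132

Derivation:
Step 0: x=[5.0000 6.0000] v=[0.0000 0.0000]
Step 1: x=[4.2500 7.5000] v=[-1.5000 3.0000]
Step 2: x=[3.3125 9.3750] v=[-1.8750 3.7500]
Step 3: x=[2.8906 10.2188] v=[-0.8438 1.6875]
Step 4: x=[3.3008 9.3985] v=[0.8203 -1.6407]
Step 5: x=[4.2354 7.5293] v=[1.8692 -3.7384]
Step 6: x=[4.9935 6.0132] v=[1.5162 -3.0323]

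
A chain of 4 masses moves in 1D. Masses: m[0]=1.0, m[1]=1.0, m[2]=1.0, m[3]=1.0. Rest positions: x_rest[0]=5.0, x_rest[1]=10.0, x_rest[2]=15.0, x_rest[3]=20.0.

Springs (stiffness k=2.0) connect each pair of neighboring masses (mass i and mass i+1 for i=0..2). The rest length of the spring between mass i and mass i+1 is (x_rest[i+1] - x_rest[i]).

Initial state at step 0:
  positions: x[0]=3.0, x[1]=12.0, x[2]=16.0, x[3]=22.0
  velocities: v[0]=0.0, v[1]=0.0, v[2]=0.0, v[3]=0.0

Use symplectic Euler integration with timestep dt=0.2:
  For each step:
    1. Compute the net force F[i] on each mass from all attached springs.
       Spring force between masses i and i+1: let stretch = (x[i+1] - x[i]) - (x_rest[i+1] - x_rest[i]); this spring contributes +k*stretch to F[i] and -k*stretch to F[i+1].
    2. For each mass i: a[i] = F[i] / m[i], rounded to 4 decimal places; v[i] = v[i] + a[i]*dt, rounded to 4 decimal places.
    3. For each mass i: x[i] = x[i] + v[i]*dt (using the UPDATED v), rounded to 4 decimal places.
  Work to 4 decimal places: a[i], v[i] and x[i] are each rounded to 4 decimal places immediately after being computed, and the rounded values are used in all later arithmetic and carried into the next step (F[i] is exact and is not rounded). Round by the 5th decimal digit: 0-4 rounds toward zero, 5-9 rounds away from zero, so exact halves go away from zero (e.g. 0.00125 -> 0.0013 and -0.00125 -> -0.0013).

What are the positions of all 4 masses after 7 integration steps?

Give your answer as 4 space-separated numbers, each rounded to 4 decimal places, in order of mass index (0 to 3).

Step 0: x=[3.0000 12.0000 16.0000 22.0000] v=[0.0000 0.0000 0.0000 0.0000]
Step 1: x=[3.3200 11.6000 16.1600 21.9200] v=[1.6000 -2.0000 0.8000 -0.4000]
Step 2: x=[3.9024 10.9024 16.4160 21.7792] v=[2.9120 -3.4880 1.2800 -0.7040]
Step 3: x=[4.6448 10.0859 16.6600 21.6093] v=[3.7120 -4.0826 1.2198 -0.8493]
Step 4: x=[5.4225 9.3600 16.7740 21.4435] v=[3.8884 -3.6294 0.5699 -0.8290]
Step 5: x=[6.1152 8.9122 16.6684 21.3041] v=[3.4634 -2.2388 -0.5279 -0.6968]
Step 6: x=[6.6316 8.8612 16.3132 21.1939] v=[2.5822 -0.2551 -1.7761 -0.5511]
Step 7: x=[6.9264 9.2280 15.7523 21.0932] v=[1.4740 1.8339 -2.8046 -0.5034]

Answer: 6.9264 9.2280 15.7523 21.0932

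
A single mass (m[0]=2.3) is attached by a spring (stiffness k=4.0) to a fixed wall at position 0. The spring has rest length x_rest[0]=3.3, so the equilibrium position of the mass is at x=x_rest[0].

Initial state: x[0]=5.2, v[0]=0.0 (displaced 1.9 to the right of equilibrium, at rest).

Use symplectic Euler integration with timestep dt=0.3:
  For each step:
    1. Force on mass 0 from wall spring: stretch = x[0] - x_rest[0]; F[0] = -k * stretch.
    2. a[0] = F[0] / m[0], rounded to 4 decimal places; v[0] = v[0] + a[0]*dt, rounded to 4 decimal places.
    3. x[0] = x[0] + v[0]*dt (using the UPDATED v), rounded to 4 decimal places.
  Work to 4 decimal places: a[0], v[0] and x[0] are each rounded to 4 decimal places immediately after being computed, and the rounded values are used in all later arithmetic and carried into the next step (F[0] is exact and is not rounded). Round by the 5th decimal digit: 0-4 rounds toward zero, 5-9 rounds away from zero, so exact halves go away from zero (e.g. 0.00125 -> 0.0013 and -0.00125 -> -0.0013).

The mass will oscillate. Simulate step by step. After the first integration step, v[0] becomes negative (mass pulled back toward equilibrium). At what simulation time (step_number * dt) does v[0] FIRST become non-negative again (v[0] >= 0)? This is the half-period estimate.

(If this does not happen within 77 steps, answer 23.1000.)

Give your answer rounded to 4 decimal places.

Step 0: x=[5.2000] v=[0.0000]
Step 1: x=[4.9026] v=[-0.9913]
Step 2: x=[4.3544] v=[-1.8274]
Step 3: x=[3.6412] v=[-2.3775]
Step 4: x=[2.8746] v=[-2.5555]
Step 5: x=[2.1745] v=[-2.3336]
Step 6: x=[1.6506] v=[-1.7464]
Step 7: x=[1.3848] v=[-0.8859]
Step 8: x=[1.4188] v=[0.1133]
First v>=0 after going negative at step 8, time=2.4000

Answer: 2.4000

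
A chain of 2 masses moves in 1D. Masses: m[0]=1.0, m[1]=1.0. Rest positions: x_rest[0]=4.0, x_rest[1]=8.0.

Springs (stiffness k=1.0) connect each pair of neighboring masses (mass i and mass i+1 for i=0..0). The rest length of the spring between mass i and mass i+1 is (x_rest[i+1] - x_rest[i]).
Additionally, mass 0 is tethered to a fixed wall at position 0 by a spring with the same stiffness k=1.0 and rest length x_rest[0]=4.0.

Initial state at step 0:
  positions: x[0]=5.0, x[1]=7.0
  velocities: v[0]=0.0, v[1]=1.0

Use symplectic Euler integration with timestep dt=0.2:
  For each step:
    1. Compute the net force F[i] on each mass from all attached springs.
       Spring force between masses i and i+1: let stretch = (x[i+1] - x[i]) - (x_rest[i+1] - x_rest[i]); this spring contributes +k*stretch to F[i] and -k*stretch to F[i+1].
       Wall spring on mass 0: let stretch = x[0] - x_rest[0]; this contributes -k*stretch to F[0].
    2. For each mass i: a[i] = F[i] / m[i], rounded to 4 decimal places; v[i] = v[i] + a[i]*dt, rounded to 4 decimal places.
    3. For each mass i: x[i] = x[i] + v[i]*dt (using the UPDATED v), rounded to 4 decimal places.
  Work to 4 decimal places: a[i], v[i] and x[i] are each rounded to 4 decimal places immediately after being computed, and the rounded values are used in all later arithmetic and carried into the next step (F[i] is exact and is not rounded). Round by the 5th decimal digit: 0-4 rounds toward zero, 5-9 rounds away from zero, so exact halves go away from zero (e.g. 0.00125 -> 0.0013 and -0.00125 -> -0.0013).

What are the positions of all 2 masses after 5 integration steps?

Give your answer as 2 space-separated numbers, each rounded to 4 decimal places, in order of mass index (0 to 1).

Answer: 3.7523 8.7954

Derivation:
Step 0: x=[5.0000 7.0000] v=[0.0000 1.0000]
Step 1: x=[4.8800 7.2800] v=[-0.6000 1.4000]
Step 2: x=[4.6608 7.6240] v=[-1.0960 1.7200]
Step 3: x=[4.3737 8.0095] v=[-1.4355 1.9274]
Step 4: x=[4.0571 8.4095] v=[-1.5831 2.0002]
Step 5: x=[3.7523 8.7954] v=[-1.5240 1.9297]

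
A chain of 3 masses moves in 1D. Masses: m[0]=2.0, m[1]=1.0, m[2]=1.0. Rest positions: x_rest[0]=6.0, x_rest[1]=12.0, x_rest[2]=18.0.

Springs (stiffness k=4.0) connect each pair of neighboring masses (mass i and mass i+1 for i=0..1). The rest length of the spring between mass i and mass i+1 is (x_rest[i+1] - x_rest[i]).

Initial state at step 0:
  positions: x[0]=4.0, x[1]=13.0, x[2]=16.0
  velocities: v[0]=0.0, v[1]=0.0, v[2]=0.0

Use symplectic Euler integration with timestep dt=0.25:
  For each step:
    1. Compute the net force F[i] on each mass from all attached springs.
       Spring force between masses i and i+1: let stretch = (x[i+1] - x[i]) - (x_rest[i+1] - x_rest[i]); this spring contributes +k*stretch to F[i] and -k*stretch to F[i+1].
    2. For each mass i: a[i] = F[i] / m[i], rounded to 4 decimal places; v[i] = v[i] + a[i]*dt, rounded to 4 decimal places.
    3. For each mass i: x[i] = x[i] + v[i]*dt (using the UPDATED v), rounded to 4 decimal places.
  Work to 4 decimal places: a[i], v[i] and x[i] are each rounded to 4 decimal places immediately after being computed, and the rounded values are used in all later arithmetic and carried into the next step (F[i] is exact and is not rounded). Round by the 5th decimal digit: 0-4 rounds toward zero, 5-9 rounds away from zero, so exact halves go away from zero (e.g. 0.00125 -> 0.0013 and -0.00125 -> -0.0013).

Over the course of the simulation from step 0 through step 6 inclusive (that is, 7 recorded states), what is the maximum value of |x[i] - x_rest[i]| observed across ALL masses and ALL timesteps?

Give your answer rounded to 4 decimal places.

Step 0: x=[4.0000 13.0000 16.0000] v=[0.0000 0.0000 0.0000]
Step 1: x=[4.3750 11.5000 16.7500] v=[1.5000 -6.0000 3.0000]
Step 2: x=[4.8906 9.5313 17.6875] v=[2.0625 -7.8750 3.7500]
Step 3: x=[5.2363 8.4414 18.0860] v=[1.3829 -4.3595 1.5938]
Step 4: x=[5.2327 8.9614 17.5733] v=[-0.0146 2.0800 -2.0508]
Step 5: x=[4.9451 10.7022 16.4076] v=[-1.1503 6.9632 -4.6627]
Step 6: x=[4.6272 12.4301 15.3156] v=[-1.2718 6.9115 -4.3681]
Max displacement = 3.5586

Answer: 3.5586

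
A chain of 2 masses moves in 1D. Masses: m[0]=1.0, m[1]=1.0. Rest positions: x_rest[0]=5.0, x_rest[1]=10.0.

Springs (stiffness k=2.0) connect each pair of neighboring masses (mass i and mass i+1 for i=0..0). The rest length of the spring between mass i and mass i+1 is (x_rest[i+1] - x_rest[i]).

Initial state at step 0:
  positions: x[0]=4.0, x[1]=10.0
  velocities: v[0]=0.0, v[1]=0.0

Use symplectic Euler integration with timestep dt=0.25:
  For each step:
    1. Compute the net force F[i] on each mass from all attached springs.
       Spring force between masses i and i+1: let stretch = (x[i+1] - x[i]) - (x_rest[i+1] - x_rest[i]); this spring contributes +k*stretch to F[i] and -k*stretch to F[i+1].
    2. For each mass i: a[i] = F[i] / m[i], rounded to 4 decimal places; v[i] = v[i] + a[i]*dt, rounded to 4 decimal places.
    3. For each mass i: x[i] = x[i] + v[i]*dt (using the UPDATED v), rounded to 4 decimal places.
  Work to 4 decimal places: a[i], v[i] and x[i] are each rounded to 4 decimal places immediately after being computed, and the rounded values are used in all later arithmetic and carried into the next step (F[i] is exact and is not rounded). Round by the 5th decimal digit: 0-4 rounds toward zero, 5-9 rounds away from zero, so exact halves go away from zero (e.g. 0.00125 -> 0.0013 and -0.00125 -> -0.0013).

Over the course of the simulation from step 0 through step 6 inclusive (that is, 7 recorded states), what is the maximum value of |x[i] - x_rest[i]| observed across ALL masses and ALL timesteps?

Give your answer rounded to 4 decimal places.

Step 0: x=[4.0000 10.0000] v=[0.0000 0.0000]
Step 1: x=[4.1250 9.8750] v=[0.5000 -0.5000]
Step 2: x=[4.3438 9.6563] v=[0.8750 -0.8750]
Step 3: x=[4.6016 9.3985] v=[1.0313 -1.0313]
Step 4: x=[4.8341 9.1661] v=[0.9298 -0.9298]
Step 5: x=[4.9831 9.0172] v=[0.5958 -0.5958]
Step 6: x=[5.0113 8.9890] v=[0.1129 -0.1129]
Max displacement = 1.0110

Answer: 1.0110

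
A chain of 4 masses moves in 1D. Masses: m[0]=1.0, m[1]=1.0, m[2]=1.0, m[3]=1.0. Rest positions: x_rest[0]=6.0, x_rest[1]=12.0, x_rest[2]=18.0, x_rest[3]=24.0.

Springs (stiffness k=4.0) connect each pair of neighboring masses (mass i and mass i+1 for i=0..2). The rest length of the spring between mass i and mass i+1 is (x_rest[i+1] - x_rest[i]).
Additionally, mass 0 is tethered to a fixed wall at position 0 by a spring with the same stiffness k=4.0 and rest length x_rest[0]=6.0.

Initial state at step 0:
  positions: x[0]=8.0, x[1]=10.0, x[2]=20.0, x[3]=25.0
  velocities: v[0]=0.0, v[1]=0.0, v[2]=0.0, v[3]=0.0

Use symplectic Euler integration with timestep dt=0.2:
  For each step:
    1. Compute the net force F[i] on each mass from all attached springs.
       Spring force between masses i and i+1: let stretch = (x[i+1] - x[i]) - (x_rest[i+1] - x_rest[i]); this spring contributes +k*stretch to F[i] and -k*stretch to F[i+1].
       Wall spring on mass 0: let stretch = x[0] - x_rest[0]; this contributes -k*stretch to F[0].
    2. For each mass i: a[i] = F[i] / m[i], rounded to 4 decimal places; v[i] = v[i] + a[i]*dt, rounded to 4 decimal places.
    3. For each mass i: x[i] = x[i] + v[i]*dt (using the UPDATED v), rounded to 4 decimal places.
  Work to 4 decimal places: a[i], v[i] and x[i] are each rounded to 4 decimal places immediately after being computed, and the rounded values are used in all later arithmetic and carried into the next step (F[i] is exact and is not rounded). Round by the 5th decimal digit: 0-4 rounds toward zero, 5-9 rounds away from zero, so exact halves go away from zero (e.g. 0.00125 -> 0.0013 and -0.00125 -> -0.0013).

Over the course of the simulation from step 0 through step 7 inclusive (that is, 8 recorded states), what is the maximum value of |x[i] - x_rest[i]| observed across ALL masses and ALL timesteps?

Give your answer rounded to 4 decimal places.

Step 0: x=[8.0000 10.0000 20.0000 25.0000] v=[0.0000 0.0000 0.0000 0.0000]
Step 1: x=[7.0400 11.2800 19.2000 25.1600] v=[-4.8000 6.4000 -4.0000 0.8000]
Step 2: x=[5.6320 13.1488 18.0864 25.3264] v=[-7.0400 9.3440 -5.5680 0.8320]
Step 3: x=[4.5256 14.6049 17.3412 25.2944] v=[-5.5322 7.2806 -3.7261 -0.1600]
Step 4: x=[4.3078 14.8861 17.4307 24.9499] v=[-1.0892 1.4062 0.4474 -1.7226]
Step 5: x=[5.0932 13.8819 18.3161 24.3623] v=[3.9272 -5.0208 4.4271 -2.9380]
Step 6: x=[6.4699 12.1810 19.4594 23.7673] v=[6.8836 -8.5044 5.7167 -2.9750]
Step 7: x=[7.7252 10.7309 20.1275 23.4430] v=[6.2766 -7.2506 3.3403 -1.6213]
Max displacement = 2.8861

Answer: 2.8861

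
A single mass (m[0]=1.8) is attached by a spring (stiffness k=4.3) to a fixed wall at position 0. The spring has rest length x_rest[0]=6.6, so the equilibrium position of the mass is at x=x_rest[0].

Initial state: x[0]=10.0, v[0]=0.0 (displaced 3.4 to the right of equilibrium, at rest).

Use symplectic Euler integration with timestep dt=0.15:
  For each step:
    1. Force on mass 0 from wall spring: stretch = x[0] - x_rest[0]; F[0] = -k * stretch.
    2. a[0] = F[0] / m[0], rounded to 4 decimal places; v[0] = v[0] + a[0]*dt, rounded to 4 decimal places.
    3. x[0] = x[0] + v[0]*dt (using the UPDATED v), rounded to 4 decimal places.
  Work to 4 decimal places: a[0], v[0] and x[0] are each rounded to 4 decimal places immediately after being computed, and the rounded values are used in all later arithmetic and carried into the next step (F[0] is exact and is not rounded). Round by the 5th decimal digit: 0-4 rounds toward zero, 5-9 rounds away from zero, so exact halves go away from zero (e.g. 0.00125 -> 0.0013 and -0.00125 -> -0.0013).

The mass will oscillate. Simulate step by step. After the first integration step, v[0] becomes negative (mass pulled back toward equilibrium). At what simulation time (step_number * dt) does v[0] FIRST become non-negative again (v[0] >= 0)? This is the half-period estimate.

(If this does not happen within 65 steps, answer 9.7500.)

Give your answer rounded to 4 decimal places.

Step 0: x=[10.0000] v=[0.0000]
Step 1: x=[9.8173] v=[-1.2183]
Step 2: x=[9.4616] v=[-2.3712]
Step 3: x=[8.9521] v=[-3.3966]
Step 4: x=[8.3162] v=[-4.2394]
Step 5: x=[7.5880] v=[-4.8544]
Step 6: x=[6.8067] v=[-5.2084]
Step 7: x=[6.0143] v=[-5.2825]
Step 8: x=[5.2534] v=[-5.0726]
Step 9: x=[4.5649] v=[-4.5901]
Step 10: x=[3.9858] v=[-3.8609]
Step 11: x=[3.5472] v=[-2.9242]
Step 12: x=[3.2727] v=[-1.8303]
Step 13: x=[3.1770] v=[-0.6380]
Step 14: x=[3.2653] v=[0.5886]
First v>=0 after going negative at step 14, time=2.1000

Answer: 2.1000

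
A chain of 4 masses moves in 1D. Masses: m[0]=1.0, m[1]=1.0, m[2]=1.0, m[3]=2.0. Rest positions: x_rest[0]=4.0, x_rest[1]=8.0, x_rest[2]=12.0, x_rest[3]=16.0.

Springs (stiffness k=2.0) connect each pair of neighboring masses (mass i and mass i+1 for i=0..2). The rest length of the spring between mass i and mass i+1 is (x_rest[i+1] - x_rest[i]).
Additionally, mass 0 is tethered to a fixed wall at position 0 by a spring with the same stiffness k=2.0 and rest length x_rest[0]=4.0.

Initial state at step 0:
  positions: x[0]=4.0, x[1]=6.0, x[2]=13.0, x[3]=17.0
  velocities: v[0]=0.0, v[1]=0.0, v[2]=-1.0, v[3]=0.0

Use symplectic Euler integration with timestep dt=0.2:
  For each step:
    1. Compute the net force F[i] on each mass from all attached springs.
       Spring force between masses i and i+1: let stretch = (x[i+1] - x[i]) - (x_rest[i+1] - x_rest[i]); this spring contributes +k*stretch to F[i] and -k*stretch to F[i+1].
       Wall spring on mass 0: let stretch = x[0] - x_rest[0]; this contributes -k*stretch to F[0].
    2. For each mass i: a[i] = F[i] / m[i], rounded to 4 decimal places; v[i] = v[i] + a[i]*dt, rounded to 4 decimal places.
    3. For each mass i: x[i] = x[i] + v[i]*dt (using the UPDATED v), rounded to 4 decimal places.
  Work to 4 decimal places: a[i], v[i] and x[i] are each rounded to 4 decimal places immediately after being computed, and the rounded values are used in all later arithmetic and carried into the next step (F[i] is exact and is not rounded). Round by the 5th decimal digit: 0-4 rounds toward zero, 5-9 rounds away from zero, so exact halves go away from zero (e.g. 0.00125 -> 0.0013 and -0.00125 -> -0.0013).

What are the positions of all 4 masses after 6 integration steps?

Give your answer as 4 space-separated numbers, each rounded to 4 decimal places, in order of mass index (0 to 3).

Step 0: x=[4.0000 6.0000 13.0000 17.0000] v=[0.0000 0.0000 -1.0000 0.0000]
Step 1: x=[3.8400 6.4000 12.5600 17.0000] v=[-0.8000 2.0000 -2.2000 0.0000]
Step 2: x=[3.5776 7.0880 11.9824 16.9824] v=[-1.3120 3.4400 -2.8880 -0.0880]
Step 3: x=[3.3098 7.8867 11.4132 16.9248] v=[-1.3389 3.9936 -2.8458 -0.2880]
Step 4: x=[3.1434 8.6014 11.0028 16.8067] v=[-0.8321 3.5734 -2.0518 -0.5903]
Step 5: x=[3.1621 9.0716 10.8646 16.6165] v=[0.0937 2.3508 -0.6908 -0.9511]
Step 6: x=[3.4006 9.2124 11.0432 16.3562] v=[1.1927 0.7042 0.8928 -1.3015]

Answer: 3.4006 9.2124 11.0432 16.3562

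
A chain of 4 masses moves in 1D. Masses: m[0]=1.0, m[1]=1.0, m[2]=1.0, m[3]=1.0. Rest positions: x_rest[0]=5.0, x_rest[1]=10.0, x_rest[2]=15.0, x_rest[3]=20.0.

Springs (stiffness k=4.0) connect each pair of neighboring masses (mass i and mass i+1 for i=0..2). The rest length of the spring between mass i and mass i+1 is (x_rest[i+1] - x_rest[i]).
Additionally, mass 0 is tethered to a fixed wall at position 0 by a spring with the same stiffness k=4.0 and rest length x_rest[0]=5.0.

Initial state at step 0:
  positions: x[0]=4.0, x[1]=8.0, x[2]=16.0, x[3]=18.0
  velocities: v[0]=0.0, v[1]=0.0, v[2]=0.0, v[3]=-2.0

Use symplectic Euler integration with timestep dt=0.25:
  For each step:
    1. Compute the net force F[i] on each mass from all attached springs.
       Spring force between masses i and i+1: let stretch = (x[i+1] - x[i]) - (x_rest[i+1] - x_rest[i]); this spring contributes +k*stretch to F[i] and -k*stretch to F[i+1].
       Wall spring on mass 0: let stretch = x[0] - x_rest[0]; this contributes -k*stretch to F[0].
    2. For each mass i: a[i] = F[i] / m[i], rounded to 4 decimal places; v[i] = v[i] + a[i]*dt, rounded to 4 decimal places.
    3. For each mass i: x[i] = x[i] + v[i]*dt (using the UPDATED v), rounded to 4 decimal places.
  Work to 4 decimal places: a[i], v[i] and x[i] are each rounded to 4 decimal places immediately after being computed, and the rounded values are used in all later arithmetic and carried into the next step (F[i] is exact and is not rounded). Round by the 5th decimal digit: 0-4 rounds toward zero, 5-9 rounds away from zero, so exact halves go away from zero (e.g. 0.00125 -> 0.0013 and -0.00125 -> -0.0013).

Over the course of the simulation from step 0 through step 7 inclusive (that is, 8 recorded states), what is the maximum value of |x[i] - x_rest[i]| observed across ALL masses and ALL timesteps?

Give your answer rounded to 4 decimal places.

Step 0: x=[4.0000 8.0000 16.0000 18.0000] v=[0.0000 0.0000 0.0000 -2.0000]
Step 1: x=[4.0000 9.0000 14.5000 18.2500] v=[0.0000 4.0000 -6.0000 1.0000]
Step 2: x=[4.2500 10.1250 12.5625 18.8125] v=[1.0000 4.5000 -7.7500 2.2500]
Step 3: x=[4.9063 10.3906 11.5781 19.0625] v=[2.6250 1.0625 -3.9375 1.0000]
Step 4: x=[5.7071 9.5820 12.1680 18.6914] v=[3.2030 -3.2343 2.3594 -1.4844]
Step 5: x=[6.0498 8.4512 13.7422 17.9395] v=[1.3708 -4.5232 6.2968 -3.0078]
Step 6: x=[5.4804 8.0428 15.0430 17.3882] v=[-2.2776 -1.6336 5.2031 -2.2051]
Step 7: x=[4.1815 8.7439 15.1800 17.5006] v=[-5.1956 2.8042 0.5481 0.4497]
Max displacement = 3.4219

Answer: 3.4219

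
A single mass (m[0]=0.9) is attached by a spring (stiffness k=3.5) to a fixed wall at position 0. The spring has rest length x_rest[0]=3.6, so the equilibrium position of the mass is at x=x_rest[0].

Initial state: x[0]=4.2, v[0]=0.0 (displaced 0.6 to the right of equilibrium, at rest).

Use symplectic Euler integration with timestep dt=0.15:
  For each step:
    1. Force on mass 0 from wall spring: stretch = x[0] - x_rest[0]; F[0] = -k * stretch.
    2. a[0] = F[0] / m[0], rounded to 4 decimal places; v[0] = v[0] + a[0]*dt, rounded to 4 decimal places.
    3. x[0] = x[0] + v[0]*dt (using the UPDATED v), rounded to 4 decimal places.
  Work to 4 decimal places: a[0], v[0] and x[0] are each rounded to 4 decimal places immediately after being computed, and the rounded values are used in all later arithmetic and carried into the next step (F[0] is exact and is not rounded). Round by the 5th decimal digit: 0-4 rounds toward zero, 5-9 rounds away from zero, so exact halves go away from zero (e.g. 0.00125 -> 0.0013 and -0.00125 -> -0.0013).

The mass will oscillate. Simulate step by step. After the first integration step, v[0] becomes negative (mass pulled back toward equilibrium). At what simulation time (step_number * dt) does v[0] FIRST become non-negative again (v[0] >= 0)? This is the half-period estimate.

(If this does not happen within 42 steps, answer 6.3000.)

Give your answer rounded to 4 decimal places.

Step 0: x=[4.2000] v=[0.0000]
Step 1: x=[4.1475] v=[-0.3500]
Step 2: x=[4.0471] v=[-0.6694]
Step 3: x=[3.9076] v=[-0.9302]
Step 4: x=[3.7412] v=[-1.1096]
Step 5: x=[3.5624] v=[-1.1920]
Step 6: x=[3.3869] v=[-1.1701]
Step 7: x=[3.2300] v=[-1.0458]
Step 8: x=[3.1055] v=[-0.8300]
Step 9: x=[3.0243] v=[-0.5415]
Step 10: x=[2.9934] v=[-0.2057]
Step 11: x=[3.0156] v=[0.1482]
First v>=0 after going negative at step 11, time=1.6500

Answer: 1.6500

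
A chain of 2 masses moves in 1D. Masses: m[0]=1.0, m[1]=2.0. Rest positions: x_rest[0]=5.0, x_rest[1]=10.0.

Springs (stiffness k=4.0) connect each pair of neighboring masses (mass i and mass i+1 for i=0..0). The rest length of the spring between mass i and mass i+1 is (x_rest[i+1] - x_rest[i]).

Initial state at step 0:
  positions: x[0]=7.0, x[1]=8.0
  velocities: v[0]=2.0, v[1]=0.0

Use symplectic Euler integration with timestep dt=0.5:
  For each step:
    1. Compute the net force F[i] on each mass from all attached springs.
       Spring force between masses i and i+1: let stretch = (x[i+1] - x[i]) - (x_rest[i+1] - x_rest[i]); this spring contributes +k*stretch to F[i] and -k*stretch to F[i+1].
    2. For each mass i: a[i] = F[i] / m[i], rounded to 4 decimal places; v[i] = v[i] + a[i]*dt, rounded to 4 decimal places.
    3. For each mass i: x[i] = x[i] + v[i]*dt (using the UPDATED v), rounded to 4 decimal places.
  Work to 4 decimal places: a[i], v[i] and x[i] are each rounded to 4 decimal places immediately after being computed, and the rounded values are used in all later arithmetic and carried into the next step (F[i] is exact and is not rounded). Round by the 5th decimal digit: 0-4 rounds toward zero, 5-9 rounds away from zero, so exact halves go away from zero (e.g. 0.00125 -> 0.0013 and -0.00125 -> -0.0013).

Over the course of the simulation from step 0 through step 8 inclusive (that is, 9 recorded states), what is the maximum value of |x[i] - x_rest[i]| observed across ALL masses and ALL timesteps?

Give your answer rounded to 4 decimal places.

Answer: 3.2500

Derivation:
Step 0: x=[7.0000 8.0000] v=[2.0000 0.0000]
Step 1: x=[4.0000 10.0000] v=[-6.0000 4.0000]
Step 2: x=[2.0000 11.5000] v=[-4.0000 3.0000]
Step 3: x=[4.5000 10.7500] v=[5.0000 -1.5000]
Step 4: x=[8.2500 9.3750] v=[7.5000 -2.7500]
Step 5: x=[8.1250 9.9375] v=[-0.2500 1.1250]
Step 6: x=[4.8125 12.0938] v=[-6.6250 4.3125]
Step 7: x=[3.7813 13.1094] v=[-2.0624 2.0312]
Step 8: x=[7.0782 11.9610] v=[6.5938 -2.2969]
Max displacement = 3.2500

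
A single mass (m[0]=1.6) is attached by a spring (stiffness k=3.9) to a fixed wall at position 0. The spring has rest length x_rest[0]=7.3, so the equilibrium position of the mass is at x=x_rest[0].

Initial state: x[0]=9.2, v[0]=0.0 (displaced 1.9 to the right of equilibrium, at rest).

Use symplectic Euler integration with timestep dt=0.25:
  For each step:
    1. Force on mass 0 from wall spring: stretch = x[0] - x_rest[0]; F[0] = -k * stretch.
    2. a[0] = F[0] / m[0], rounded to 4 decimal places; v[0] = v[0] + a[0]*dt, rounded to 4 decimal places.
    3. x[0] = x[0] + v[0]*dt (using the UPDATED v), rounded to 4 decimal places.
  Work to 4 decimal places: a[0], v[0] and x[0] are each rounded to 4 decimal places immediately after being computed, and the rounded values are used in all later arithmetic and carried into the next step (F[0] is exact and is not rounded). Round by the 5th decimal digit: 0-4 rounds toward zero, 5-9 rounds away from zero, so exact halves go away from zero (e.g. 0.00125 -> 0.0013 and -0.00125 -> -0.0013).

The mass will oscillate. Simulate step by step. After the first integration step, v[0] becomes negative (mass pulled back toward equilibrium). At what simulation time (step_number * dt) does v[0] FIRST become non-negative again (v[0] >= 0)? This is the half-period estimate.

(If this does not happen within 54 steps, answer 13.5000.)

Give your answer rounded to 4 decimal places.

Answer: 2.0000

Derivation:
Step 0: x=[9.2000] v=[0.0000]
Step 1: x=[8.9106] v=[-1.1578]
Step 2: x=[8.3758] v=[-2.1393]
Step 3: x=[7.6771] v=[-2.7949]
Step 4: x=[6.9209] v=[-3.0247]
Step 5: x=[6.2225] v=[-2.7937]
Step 6: x=[5.6882] v=[-2.1371]
Step 7: x=[5.3995] v=[-1.1549]
Step 8: x=[5.4003] v=[0.0032]
First v>=0 after going negative at step 8, time=2.0000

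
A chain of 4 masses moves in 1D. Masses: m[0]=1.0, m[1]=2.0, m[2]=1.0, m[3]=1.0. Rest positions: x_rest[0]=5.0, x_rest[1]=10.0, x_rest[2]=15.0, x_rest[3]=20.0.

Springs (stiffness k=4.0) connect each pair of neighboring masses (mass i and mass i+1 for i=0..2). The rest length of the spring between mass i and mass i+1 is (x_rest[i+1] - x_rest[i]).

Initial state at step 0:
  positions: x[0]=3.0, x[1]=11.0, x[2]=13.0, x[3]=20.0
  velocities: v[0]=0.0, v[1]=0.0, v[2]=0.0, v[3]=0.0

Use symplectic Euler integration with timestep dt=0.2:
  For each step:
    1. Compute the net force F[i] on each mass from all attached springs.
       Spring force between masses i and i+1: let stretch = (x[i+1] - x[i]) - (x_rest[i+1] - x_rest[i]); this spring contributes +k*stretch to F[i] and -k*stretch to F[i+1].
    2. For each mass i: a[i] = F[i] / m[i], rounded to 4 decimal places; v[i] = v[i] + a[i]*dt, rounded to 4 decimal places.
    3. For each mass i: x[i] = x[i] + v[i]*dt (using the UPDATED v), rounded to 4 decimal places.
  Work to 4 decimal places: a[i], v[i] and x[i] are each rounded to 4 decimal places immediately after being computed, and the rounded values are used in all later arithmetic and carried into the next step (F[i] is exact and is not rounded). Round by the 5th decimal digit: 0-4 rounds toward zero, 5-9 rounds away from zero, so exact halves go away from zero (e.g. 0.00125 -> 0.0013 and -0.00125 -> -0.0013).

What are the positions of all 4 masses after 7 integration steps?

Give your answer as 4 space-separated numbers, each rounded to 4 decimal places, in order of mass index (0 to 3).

Answer: 5.4574 9.2685 13.3943 20.6113

Derivation:
Step 0: x=[3.0000 11.0000 13.0000 20.0000] v=[0.0000 0.0000 0.0000 0.0000]
Step 1: x=[3.4800 10.5200 13.8000 19.6800] v=[2.4000 -2.4000 4.0000 -1.6000]
Step 2: x=[4.2864 9.7392 15.0160 19.2192] v=[4.0320 -3.9040 6.0800 -2.3040]
Step 3: x=[5.1652 8.9443 16.0602 18.8859] v=[4.3942 -3.9744 5.2211 -1.6666]
Step 4: x=[5.8487 8.4164 16.4180 18.9005] v=[3.4175 -2.6397 1.7889 0.0728]
Step 5: x=[6.1430 8.3232 15.8927 19.3179] v=[1.4717 -0.4661 -2.6264 2.0868]
Step 6: x=[5.9862 8.6611 14.7043 19.9872] v=[-0.7841 1.6896 -5.9418 3.3466]
Step 7: x=[5.4574 9.2685 13.3943 20.6113] v=[-2.6442 3.0369 -6.5500 3.1203]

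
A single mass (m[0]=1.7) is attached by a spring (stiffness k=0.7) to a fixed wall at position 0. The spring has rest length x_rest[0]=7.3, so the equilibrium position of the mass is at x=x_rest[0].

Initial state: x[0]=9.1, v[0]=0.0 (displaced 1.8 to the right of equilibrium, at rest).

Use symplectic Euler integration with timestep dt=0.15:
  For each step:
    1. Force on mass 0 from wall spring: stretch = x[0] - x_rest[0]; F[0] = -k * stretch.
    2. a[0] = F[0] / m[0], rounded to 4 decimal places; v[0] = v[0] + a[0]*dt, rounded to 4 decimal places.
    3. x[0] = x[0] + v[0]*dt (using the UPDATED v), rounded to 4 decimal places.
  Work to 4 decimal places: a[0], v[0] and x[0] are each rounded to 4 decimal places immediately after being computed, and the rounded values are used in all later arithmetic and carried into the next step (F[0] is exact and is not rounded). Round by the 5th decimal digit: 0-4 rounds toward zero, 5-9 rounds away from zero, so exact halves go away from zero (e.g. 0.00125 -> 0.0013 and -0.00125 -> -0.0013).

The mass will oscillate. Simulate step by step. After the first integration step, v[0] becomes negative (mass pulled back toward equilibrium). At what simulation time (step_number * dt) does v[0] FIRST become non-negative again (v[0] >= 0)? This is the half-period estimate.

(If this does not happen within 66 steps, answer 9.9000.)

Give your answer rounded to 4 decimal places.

Step 0: x=[9.1000] v=[0.0000]
Step 1: x=[9.0833] v=[-0.1112]
Step 2: x=[9.0501] v=[-0.2213]
Step 3: x=[9.0007] v=[-0.3294]
Step 4: x=[8.9355] v=[-0.4344]
Step 5: x=[8.8552] v=[-0.5354]
Step 6: x=[8.7605] v=[-0.6315]
Step 7: x=[8.6522] v=[-0.7217]
Step 8: x=[8.5314] v=[-0.8052]
Step 9: x=[8.3992] v=[-0.8813]
Step 10: x=[8.2568] v=[-0.9492]
Step 11: x=[8.1056] v=[-1.0083]
Step 12: x=[7.9469] v=[-1.0581]
Step 13: x=[7.7822] v=[-1.0981]
Step 14: x=[7.6130] v=[-1.1279]
Step 15: x=[7.4409] v=[-1.1472]
Step 16: x=[7.2675] v=[-1.1559]
Step 17: x=[7.0944] v=[-1.1539]
Step 18: x=[6.9232] v=[-1.1412]
Step 19: x=[6.7555] v=[-1.1179]
Step 20: x=[6.5929] v=[-1.0843]
Step 21: x=[6.4368] v=[-1.0406]
Step 22: x=[6.2887] v=[-0.9873]
Step 23: x=[6.1500] v=[-0.9248]
Step 24: x=[6.0219] v=[-0.8538]
Step 25: x=[5.9057] v=[-0.7749]
Step 26: x=[5.8024] v=[-0.6888]
Step 27: x=[5.7130] v=[-0.5963]
Step 28: x=[5.6383] v=[-0.4983]
Step 29: x=[5.5789] v=[-0.3957]
Step 30: x=[5.5355] v=[-0.2894]
Step 31: x=[5.5084] v=[-0.1804]
Step 32: x=[5.4979] v=[-0.0697]
Step 33: x=[5.5041] v=[0.0416]
First v>=0 after going negative at step 33, time=4.9500

Answer: 4.9500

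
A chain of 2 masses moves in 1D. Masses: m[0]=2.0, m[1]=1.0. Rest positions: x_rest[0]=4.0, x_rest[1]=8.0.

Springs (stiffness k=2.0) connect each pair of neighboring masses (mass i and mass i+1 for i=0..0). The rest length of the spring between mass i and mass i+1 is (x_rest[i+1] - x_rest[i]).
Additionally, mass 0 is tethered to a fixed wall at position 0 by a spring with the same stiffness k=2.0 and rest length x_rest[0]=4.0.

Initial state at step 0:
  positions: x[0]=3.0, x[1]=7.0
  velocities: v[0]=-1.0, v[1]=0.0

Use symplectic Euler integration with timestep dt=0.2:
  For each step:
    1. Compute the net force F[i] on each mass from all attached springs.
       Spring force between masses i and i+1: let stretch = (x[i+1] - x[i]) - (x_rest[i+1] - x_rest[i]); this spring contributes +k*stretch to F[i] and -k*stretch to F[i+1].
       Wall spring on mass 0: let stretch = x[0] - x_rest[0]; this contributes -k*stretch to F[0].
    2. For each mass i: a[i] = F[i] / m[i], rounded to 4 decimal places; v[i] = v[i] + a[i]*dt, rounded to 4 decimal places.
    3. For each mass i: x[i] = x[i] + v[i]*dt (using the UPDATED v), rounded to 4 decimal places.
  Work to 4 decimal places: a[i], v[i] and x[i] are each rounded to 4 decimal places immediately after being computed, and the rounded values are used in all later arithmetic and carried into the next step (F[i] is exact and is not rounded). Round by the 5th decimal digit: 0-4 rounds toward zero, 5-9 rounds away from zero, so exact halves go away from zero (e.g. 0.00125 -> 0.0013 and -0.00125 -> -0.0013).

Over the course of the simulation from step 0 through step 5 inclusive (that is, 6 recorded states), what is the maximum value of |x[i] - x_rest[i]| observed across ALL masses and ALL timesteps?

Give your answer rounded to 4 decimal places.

Answer: 1.3135

Derivation:
Step 0: x=[3.0000 7.0000] v=[-1.0000 0.0000]
Step 1: x=[2.8400 7.0000] v=[-0.8000 0.0000]
Step 2: x=[2.7328 6.9872] v=[-0.5360 -0.0640]
Step 3: x=[2.6865 6.9540] v=[-0.2317 -0.1658]
Step 4: x=[2.7034 6.8994] v=[0.0845 -0.2728]
Step 5: x=[2.7800 6.8292] v=[0.3830 -0.3512]
Max displacement = 1.3135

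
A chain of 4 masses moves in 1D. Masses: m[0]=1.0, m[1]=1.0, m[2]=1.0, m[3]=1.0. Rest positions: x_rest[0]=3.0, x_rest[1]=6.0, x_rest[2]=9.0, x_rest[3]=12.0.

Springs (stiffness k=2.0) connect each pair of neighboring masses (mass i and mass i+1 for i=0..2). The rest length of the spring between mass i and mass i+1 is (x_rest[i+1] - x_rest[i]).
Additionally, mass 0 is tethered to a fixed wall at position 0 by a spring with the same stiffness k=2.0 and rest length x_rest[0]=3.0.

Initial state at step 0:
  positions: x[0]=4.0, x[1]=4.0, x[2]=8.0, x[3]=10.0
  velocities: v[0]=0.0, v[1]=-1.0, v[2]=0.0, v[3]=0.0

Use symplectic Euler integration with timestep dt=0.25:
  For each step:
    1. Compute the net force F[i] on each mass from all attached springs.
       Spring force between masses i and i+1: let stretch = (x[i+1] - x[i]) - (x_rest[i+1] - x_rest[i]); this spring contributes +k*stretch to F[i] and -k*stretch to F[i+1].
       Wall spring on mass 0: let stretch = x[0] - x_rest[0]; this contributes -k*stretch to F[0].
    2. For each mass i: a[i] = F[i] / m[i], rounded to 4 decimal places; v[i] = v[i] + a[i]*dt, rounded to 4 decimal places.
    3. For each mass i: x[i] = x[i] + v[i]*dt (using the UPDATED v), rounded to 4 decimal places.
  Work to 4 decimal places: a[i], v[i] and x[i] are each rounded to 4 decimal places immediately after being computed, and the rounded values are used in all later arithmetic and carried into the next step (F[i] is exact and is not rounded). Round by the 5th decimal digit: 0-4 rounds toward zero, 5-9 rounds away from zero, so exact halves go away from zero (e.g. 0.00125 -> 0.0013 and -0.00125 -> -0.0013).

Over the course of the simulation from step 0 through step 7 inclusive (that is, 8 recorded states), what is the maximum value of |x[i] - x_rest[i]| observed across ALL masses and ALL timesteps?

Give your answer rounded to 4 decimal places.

Step 0: x=[4.0000 4.0000 8.0000 10.0000] v=[0.0000 -1.0000 0.0000 0.0000]
Step 1: x=[3.5000 4.2500 7.7500 10.1250] v=[-2.0000 1.0000 -1.0000 0.5000]
Step 2: x=[2.6563 4.8438 7.3594 10.3281] v=[-3.3750 2.3750 -1.5625 0.8125]
Step 3: x=[1.7540 5.4786 7.0254 10.5352] v=[-3.6094 2.5391 -1.3360 0.8282]
Step 4: x=[1.0980 5.8412 6.9368 10.6785] v=[-2.6241 1.4502 -0.3545 0.5733]
Step 5: x=[0.8976 5.7478 7.1790 10.7291] v=[-0.8015 -0.3736 0.9686 0.2025]
Step 6: x=[1.1913 5.2270 7.6860 10.7110] v=[1.1748 -2.0831 2.0281 -0.0726]
Step 7: x=[1.8406 4.5091 8.2638 10.6897] v=[2.5970 -2.8715 2.3111 -0.0851]
Max displacement = 2.1024

Answer: 2.1024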